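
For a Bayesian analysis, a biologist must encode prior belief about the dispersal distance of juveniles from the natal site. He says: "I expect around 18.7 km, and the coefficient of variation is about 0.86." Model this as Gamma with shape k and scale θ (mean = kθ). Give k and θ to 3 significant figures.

For Gamma(k, scale θ): mean = kθ, variance = kθ², so CV = 1/√k.
CV = 0.86, hence k = 1/CV² = 1.35.
Then θ = mean/k = 18.7/1.35 = 13.8.

k ≈ 1.35, θ ≈ 13.8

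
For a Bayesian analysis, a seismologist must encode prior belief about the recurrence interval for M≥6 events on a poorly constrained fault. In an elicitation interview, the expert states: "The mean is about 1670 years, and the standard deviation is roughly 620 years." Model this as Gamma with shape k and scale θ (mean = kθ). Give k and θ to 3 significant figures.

For Gamma(k, scale θ): mean = kθ, variance = kθ², so CV = 1/√k.
CV = SD/mean = 620/1670 = 0.3713, hence k = 1/CV² = 7.26.
Then θ = mean/k = 1670/7.26 = 230.

k ≈ 7.26, θ ≈ 230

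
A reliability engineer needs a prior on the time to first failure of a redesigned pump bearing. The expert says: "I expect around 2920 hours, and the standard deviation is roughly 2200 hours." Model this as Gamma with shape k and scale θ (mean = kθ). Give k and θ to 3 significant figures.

For Gamma(k, scale θ): mean = kθ, variance = kθ², so CV = 1/√k.
CV = SD/mean = 2200/2920 = 0.7534, hence k = 1/CV² = 1.76.
Then θ = mean/k = 2920/1.76 = 1660.

k ≈ 1.76, θ ≈ 1660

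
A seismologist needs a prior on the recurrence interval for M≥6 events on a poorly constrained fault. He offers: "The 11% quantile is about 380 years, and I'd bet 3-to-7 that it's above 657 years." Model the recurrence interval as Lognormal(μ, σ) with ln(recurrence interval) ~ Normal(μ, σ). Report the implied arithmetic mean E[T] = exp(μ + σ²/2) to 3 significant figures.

E[T] ≈ 586 years

If T ~ Lognormal(μ,σ) then ln T ~ Normal(μ,σ), so the p-quantile of ln T is μ + z_p·σ.
ln(380) = 5.94 and ln(657) = 6.488; z_{0.11} = -1.227, z_{0.7} = 0.5244.
σ = (6.488 − 5.94)/(0.5244 − (-1.227)) = 0.313.
μ = 5.94 − (-1.227)·0.313 = 6.324.
E[T] = exp(μ + σ²/2) = exp(6.324 + 0.0489) = 586 years.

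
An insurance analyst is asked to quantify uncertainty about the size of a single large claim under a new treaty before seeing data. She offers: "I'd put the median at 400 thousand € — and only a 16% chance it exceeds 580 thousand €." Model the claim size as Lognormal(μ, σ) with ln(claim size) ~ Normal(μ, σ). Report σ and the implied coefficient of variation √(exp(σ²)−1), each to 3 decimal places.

σ ≈ 0.374, CV ≈ 0.387

If T ~ Lognormal(μ,σ) then ln T ~ Normal(μ,σ), so the p-quantile of ln T is μ + z_p·σ.
ln(400) = 5.991 and ln(580) = 6.363; z_{0.5} = 0, z_{0.84} = 0.9945.
σ = (6.363 − 5.991)/(0.9945 − (0)) = 0.374.
μ = 5.991 − (0)·0.374 = 5.991.
CV = √(exp(σ²)−1) = √(exp(0.1396)−1) = 0.387.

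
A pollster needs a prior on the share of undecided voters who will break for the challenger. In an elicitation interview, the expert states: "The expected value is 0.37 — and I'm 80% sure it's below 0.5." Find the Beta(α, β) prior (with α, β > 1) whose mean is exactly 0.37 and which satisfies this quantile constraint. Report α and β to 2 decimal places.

With mean 0.37 fixed, write α = 0.37s, β = 0.63s where s = α+β.
Need P(θ < 0.5) = 0.8 under Beta(0.37s, 0.63s). Normal approximation: (q−m)/√(m(1−m)/s) ≈ z_{0.8} = 0.842, so s ≈ 0.37·0.63·(0.842)²/(0.5−0.37)² = 9.8.
At s = 9.8: P(θ<0.5) ≈ 0.804. Adjusting to match 0.8 gives s ≈ 9.45.
So α = 0.37·9.45 ≈ 3.50, β = 0.63·9.45 ≈ 5.96.

α ≈ 3.50, β ≈ 5.96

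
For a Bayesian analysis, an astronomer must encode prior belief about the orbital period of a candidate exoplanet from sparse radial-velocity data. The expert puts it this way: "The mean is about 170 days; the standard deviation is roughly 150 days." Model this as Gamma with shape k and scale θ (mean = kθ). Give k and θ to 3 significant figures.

k ≈ 1.28, θ ≈ 132

For Gamma(k, scale θ): mean = kθ, variance = kθ², so CV = 1/√k.
CV = SD/mean = 150/170 = 0.8824, hence k = 1/CV² = 1.28.
Then θ = mean/k = 170/1.28 = 132.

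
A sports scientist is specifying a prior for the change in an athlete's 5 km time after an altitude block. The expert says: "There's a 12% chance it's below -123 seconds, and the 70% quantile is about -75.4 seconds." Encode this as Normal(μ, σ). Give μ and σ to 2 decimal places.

The p-quantile of Normal(μ,σ) is μ + z_p·σ, with z_{0.12} = -1.175 and z_{0.7} = 0.5244.
Eliminate σ: μ = (z₂·x₁ − z₁·x₂)/(z₂ − z₁) = (0.5244·-123 − (-1.175)·-75.4)/1.699 = -90.09.
Then σ = (x₂ − x₁)/(z₂ − z₁) = (-75.4 − -123)/1.699 = 28.01.

μ = -90.09, σ = 28.01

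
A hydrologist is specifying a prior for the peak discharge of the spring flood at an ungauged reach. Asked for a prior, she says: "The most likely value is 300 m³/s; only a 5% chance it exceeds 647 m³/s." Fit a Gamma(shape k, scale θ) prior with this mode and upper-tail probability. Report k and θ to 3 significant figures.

k ≈ 5.67, θ ≈ 64.3

Gamma(k,θ) with k>1 has mode (k−1)θ, so θ = 300/(k−1).
Need P(X < 647) = 0.95 with θ tied to k this way. Start at k = 2, θ = 300: P(X<647) ≈ 0.635.
Too low — raise k to concentrate. Iterating converges to k ≈ 5.67.
Then θ = 300/(5.67−1) ≈ 64.3.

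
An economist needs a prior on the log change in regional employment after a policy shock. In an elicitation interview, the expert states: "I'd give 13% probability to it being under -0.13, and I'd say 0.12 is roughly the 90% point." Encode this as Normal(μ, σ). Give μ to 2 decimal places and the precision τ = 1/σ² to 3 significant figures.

For Normal(μ,σ), the p-quantile is μ + z_p·σ. Here z_{0.13} = -1.126, z_{0.9} = 1.282.
So -0.13 = μ − 1.126σ and 0.12 = μ + 1.282σ.
Subtracting: σ = (0.12 − -0.13)/(1.282 − (-1.126)) = 0.10.
Then μ = -0.13 − (-1.126)·0.10 = -0.01.
Precision τ = 1/σ² = 1/0.1038² = 92.8.

μ = -0.01, τ = 92.8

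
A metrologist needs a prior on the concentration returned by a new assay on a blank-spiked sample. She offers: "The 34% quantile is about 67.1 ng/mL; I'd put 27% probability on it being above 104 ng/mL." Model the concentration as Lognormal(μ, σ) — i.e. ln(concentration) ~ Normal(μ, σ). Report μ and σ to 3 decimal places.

μ ≈ 4.382, σ ≈ 0.427

If T ~ Lognormal(μ,σ) then ln T ~ Normal(μ,σ), so the p-quantile of ln T is μ + z_p·σ.
ln(67.1) = 4.206 and ln(104) = 4.644; z_{0.34} = -0.4125, z_{0.73} = 0.6128.
σ = (4.644 − 4.206)/(0.6128 − (-0.4125)) = 0.427.
μ = 4.206 − (-0.4125)·0.427 = 4.382.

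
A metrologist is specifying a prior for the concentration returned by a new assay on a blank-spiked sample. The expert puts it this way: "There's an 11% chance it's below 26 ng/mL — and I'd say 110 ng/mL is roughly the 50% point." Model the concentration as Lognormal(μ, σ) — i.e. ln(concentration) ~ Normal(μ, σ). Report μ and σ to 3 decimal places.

If T ~ Lognormal(μ,σ) then ln T ~ Normal(μ,σ), so the p-quantile of ln T is μ + z_p·σ.
ln(26) = 3.258 and ln(110) = 4.7; z_{0.11} = -1.227, z_{0.5} = 0.
σ = (4.7 − 3.258)/(0 − (-1.227)) = 1.176.
μ = 3.258 − (-1.227)·1.176 = 4.700.

μ ≈ 4.700, σ ≈ 1.176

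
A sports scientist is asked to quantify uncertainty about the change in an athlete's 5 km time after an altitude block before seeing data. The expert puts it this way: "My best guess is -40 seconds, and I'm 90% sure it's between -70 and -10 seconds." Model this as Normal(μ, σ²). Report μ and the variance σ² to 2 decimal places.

A symmetric 90% interval runs μ ± z·σ with z = 1.645.
Half-width = 30, so σ = 30/1.645 = 18.239 and σ² = 332.65.
μ is the stated best guess, -40.00.

μ = -40.00, σ² = 332.65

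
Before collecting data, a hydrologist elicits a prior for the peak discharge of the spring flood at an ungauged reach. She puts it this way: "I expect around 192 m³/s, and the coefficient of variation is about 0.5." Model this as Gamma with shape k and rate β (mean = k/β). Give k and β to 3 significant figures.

For Gamma(k, rate β): mean = k/β, variance = k/β², so CV = 1/√k.
CV = 0.5, hence k = 1/CV² = 4.
Then β = k/mean = 4/192 = 0.0208.

k ≈ 4, β ≈ 0.0208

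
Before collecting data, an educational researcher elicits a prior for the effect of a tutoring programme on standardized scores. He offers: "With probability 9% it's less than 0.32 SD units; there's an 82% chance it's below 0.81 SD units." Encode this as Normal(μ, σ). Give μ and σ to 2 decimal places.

μ = 0.61, σ = 0.22

The p-quantile of Normal(μ,σ) is μ + z_p·σ, with z_{0.09} = -1.341 and z_{0.82} = 0.9154.
Eliminate σ: μ = (z₂·x₁ − z₁·x₂)/(z₂ − z₁) = (0.9154·0.32 − (-1.341)·0.81)/2.256 = 0.61.
Then σ = (x₂ − x₁)/(z₂ − z₁) = (0.81 − 0.32)/2.256 = 0.22.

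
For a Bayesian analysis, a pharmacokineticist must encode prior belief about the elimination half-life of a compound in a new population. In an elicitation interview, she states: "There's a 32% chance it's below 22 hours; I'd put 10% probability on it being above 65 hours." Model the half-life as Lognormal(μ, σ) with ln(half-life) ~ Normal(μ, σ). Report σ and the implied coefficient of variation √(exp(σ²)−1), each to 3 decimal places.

σ ≈ 0.619, CV ≈ 0.684

If T ~ Lognormal(μ,σ) then ln T ~ Normal(μ,σ), so the p-quantile of ln T is μ + z_p·σ.
ln(22) = 3.091 and ln(65) = 4.174; z_{0.32} = -0.4677, z_{0.9} = 1.282.
σ = (4.174 − 3.091)/(1.282 − (-0.4677)) = 0.619.
μ = 3.091 − (-0.4677)·0.619 = 3.381.
CV = √(exp(σ²)−1) = √(exp(0.3836)−1) = 0.684.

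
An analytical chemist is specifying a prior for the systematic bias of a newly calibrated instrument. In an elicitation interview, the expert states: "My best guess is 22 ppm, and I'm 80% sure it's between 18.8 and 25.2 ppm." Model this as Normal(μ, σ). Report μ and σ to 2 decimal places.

μ = 22.00, σ = 2.50

A symmetric 80% interval runs μ ± z·σ with z = 1.282.
Half-width = 3.2, so σ = 3.2/1.282 = 2.50.
μ is the stated best guess, 22.00.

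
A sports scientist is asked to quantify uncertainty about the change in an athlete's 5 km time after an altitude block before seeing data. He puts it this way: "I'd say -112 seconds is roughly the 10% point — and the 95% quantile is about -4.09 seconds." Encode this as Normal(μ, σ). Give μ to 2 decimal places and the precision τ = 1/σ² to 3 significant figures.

For Normal(μ,σ), the p-quantile is μ + z_p·σ. Here z_{0.1} = -1.282, z_{0.95} = 1.645.
So -112 = μ − 1.282σ and -4.09 = μ + 1.645σ.
Subtracting: σ = (-4.09 − -112)/(1.645 − (-1.282)) = 36.87.
Then μ = -112 − (-1.282)·36.87 = -64.74.
Precision τ = 1/σ² = 1/36.87² = 0.000735.

μ = -64.74, τ = 0.000735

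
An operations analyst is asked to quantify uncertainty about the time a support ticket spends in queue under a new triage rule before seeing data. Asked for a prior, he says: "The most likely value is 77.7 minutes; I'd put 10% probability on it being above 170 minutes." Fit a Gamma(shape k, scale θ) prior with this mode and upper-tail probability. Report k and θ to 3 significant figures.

Gamma(k,θ) with k>1 has mode (k−1)θ, so θ = 77.7/(k−1).
Need P(X < 170) = 0.9 with θ tied to k this way. Start at k = 2, θ = 77.7: P(X<170) ≈ 0.642.
Too low — raise k to concentrate. Iterating converges to k ≈ 4.14.
Then θ = 77.7/(4.14−1) ≈ 24.8.

k ≈ 4.14, θ ≈ 24.8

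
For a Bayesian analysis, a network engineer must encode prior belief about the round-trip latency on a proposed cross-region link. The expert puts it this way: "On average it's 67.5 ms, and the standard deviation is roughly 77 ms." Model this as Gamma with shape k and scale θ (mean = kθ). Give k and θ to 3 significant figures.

k ≈ 0.768, θ ≈ 87.8

For Gamma(k, scale θ): mean = kθ, variance = kθ², so CV = 1/√k.
CV = SD/mean = 77/67.5 = 1.141, hence k = 1/CV² = 0.768.
Then θ = mean/k = 67.5/0.768 = 87.8.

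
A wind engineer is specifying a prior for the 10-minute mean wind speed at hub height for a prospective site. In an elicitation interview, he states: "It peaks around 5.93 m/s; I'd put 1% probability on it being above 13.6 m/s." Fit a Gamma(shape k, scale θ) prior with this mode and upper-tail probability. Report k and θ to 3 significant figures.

Gamma(k,θ) with k>1 has mode (k−1)θ, so θ = 5.93/(k−1).
Need P(X < 13.6) = 0.99 with θ tied to k this way. Start at k = 2, θ = 5.93: P(X<13.6) ≈ 0.668.
Too low — raise k to concentrate. Iterating converges to k ≈ 7.94.
Then θ = 5.93/(7.94−1) ≈ 0.855.

k ≈ 7.94, θ ≈ 0.855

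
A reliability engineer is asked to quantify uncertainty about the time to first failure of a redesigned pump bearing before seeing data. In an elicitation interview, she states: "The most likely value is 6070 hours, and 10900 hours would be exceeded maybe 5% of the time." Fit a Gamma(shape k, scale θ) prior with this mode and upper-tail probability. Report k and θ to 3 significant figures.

k ≈ 9.13, θ ≈ 746

Gamma(k,θ) with k>1 has mode (k−1)θ, so θ = 6070/(k−1).
Need P(X < 10900) = 0.95 with θ tied to k this way. Start at k = 2, θ = 6070: P(X<10900) ≈ 0.536.
Too low — raise k to concentrate. Iterating converges to k ≈ 9.13.
Then θ = 6070/(9.13−1) ≈ 746.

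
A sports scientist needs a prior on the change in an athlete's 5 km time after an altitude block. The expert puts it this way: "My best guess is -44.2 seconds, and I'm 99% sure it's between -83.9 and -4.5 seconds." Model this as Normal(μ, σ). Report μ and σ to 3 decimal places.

A symmetric 99% interval runs μ ± z·σ with z = 2.576.
Half-width = 39.7, so σ = 39.7/2.576 = 15.413.
μ is the stated best guess, -44.200.

μ = -44.200, σ = 15.413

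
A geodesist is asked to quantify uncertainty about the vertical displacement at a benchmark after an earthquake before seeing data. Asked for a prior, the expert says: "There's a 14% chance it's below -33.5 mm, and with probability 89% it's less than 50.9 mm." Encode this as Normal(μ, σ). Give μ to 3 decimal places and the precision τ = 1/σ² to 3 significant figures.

The p-quantile of Normal(μ,σ) is μ + z_p·σ, with z_{0.14} = -1.08 and z_{0.89} = 1.227.
Eliminate σ: μ = (z₂·x₁ − z₁·x₂)/(z₂ − z₁) = (1.227·-33.5 − (-1.08)·50.9)/2.307 = 6.025.
Then σ = (x₂ − x₁)/(z₂ − z₁) = (50.9 − -33.5)/2.307 = 36.587.
Precision τ = 1/σ² = 1/36.59² = 0.000747.

μ = 6.025, τ = 0.000747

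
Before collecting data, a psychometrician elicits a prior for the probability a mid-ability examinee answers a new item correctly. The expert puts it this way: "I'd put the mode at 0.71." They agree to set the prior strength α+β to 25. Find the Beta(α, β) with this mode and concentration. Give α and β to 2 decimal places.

For α,β > 1 the Beta mode is (α−1)/(α+β−2). With α+β = 25, the mode is (α−1)/23.
Set (α−1)/23 = 0.71 → α = 1 + 0.71·23 = 17.33.
β = 25 − α = 7.67.

α = 17.33, β = 7.67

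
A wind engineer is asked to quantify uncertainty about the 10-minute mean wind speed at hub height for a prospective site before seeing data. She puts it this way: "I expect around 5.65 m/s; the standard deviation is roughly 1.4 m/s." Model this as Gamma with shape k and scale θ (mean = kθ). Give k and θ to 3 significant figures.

k ≈ 16.3, θ ≈ 0.347

For Gamma(k, scale θ): mean = kθ, variance = kθ², so CV = 1/√k.
CV = SD/mean = 1.4/5.65 = 0.2478, hence k = 1/CV² = 16.3.
Then θ = mean/k = 5.65/16.3 = 0.347.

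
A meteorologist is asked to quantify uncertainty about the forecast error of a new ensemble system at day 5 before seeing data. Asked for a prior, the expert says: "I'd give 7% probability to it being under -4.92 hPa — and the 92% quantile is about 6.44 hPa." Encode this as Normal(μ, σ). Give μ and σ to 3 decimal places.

The p-quantile of Normal(μ,σ) is μ + z_p·σ, with z_{0.07} = -1.476 and z_{0.92} = 1.405.
Eliminate σ: μ = (z₂·x₁ − z₁·x₂)/(z₂ − z₁) = (1.405·-4.92 − (-1.476)·6.44)/2.881 = 0.899.
Then σ = (x₂ − x₁)/(z₂ − z₁) = (6.44 − -4.92)/2.881 = 3.943.

μ = 0.899, σ = 3.943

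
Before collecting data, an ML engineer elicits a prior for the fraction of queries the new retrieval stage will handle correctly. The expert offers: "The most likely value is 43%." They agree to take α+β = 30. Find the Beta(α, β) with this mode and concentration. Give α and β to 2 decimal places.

For α,β > 1 the Beta mode is (α−1)/(α+β−2). With α+β = 30, the mode is (α−1)/28.
Set (α−1)/28 = 0.43 → α = 1 + 0.43·28 = 13.04.
β = 30 − α = 16.96.

α = 13.04, β = 16.96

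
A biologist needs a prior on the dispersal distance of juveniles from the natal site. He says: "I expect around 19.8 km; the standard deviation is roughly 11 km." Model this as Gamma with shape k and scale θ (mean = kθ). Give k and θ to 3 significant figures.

For Gamma(k, scale θ): mean = kθ, variance = kθ², so CV = 1/√k.
CV = SD/mean = 11/19.8 = 0.5556, hence k = 1/CV² = 3.24.
Then θ = mean/k = 19.8/3.24 = 6.11.

k ≈ 3.24, θ ≈ 6.11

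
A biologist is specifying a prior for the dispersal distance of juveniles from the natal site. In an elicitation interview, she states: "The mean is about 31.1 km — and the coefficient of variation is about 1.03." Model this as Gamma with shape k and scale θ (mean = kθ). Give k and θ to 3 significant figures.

k ≈ 0.943, θ ≈ 33

For Gamma(k, scale θ): mean = kθ, variance = kθ², so CV = 1/√k.
CV = 1.03, hence k = 1/CV² = 0.943.
Then θ = mean/k = 31.1/0.943 = 33.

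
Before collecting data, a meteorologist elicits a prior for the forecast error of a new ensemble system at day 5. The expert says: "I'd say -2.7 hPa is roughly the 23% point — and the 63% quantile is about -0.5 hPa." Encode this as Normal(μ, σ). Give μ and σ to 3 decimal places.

For Normal(μ,σ), the p-quantile is μ + z_p·σ. Here z_{0.23} = -0.7388, z_{0.63} = 0.3319.
So -2.7 = μ − 0.7388σ and -0.5 = μ + 0.3319σ.
Subtracting: σ = (-0.5 − -2.7)/(0.3319 − (-0.7388)) = 2.055.
Then μ = -2.7 − (-0.7388)·2.055 = -1.182.

μ = -1.182, σ = 2.055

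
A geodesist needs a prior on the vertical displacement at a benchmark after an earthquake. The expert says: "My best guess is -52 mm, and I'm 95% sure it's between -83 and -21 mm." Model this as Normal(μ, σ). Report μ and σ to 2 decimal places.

μ = -52.00, σ = 15.82

A symmetric 95% interval runs μ ± z·σ with z = 1.96.
Half-width = 31, so σ = 31/1.96 = 15.82.
μ is the stated best guess, -52.00.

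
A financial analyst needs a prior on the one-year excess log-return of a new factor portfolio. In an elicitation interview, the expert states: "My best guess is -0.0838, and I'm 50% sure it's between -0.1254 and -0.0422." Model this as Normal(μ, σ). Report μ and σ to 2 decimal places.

A symmetric 50% interval runs μ ± z·σ with z = 0.6745.
Half-width = 0.0416, so σ = 0.0416/0.6745 = 0.06.
μ is the stated best guess, -0.08.

μ = -0.08, σ = 0.06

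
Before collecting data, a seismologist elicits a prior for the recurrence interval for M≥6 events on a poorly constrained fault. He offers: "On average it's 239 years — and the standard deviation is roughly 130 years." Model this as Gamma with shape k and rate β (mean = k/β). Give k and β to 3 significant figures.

For Gamma(k, rate β): mean = k/β, variance = k/β², so CV = 1/√k.
CV = SD/mean = 130/239 = 0.5439, hence k = 1/CV² = 3.38.
Then β = k/mean = 3.38/239 = 0.0141.

k ≈ 3.38, β ≈ 0.0141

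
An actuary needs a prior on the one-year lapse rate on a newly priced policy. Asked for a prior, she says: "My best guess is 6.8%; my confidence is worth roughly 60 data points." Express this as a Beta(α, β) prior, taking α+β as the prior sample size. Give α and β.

α = 4.08, β = 55.92

Under the effective-sample-size interpretation, Beta(α, β) has prior mean α/(α+β) and prior sample size α+β.
So α+β = 60 and α/(α+β) = 0.068, giving α = 0.068·60 = 4.08 and β = 60 − 4.08 = 55.92.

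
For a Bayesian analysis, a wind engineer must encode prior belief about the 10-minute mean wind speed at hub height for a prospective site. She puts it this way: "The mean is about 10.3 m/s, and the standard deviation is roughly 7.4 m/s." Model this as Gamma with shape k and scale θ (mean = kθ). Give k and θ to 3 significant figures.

k ≈ 1.94, θ ≈ 5.32

For Gamma(k, scale θ): mean = kθ, variance = kθ², so CV = 1/√k.
CV = SD/mean = 7.4/10.3 = 0.7184, hence k = 1/CV² = 1.94.
Then θ = mean/k = 10.3/1.94 = 5.32.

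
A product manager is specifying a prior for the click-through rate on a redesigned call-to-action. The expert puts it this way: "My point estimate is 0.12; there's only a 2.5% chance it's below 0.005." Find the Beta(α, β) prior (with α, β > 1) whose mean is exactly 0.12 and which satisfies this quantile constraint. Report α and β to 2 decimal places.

With mean 0.12 fixed, write α = 0.12s, β = 0.88s where s = α+β.
Need P(θ < 0.005) = 0.025 under Beta(0.12s, 0.88s). Normal approximation: (q−m)/√(m(1−m)/s) ≈ z_{0.025} = -1.96, so s ≈ 0.12·0.88·(-1.96)²/(0.005−0.12)² = 30.7.
At s = 30.7: P(θ<0.005) ≈ 0.000. Adjusting to match 0.025 gives s ≈ 9.48.
So α = 0.12·9.48 ≈ 1.14, β = 0.88·9.48 ≈ 8.34.

α ≈ 1.14, β ≈ 8.34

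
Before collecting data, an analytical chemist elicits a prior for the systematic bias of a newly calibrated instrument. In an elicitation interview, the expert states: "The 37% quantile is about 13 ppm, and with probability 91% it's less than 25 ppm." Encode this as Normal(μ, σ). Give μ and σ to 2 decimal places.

μ = 15.38, σ = 7.17

For Normal(μ,σ), the p-quantile is μ + z_p·σ. Here z_{0.37} = -0.3319, z_{0.91} = 1.341.
So 13 = μ − 0.3319σ and 25 = μ + 1.341σ.
Subtracting: σ = (25 − 13)/(1.341 − (-0.3319)) = 7.17.
Then μ = 13 − (-0.3319)·7.17 = 15.38.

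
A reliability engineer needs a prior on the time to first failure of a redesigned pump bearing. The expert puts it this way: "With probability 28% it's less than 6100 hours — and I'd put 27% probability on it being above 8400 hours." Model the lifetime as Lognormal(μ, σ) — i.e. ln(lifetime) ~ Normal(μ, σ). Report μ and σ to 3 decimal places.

If T ~ Lognormal(μ,σ) then ln T ~ Normal(μ,σ), so the p-quantile of ln T is μ + z_p·σ.
ln(6100) = 8.716 and ln(8400) = 9.036; z_{0.28} = -0.5828, z_{0.73} = 0.6128.
σ = (9.036 − 8.716)/(0.6128 − (-0.5828)) = 0.268.
μ = 8.716 − (-0.5828)·0.268 = 8.872.

μ ≈ 8.872, σ ≈ 0.268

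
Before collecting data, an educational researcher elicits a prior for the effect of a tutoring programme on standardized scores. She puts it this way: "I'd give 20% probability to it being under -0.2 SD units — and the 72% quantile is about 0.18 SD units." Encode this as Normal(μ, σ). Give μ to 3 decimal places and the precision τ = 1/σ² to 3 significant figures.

The p-quantile of Normal(μ,σ) is μ + z_p·σ, with z_{0.2} = -0.8416 and z_{0.72} = 0.5828.
Eliminate σ: μ = (z₂·x₁ − z₁·x₂)/(z₂ − z₁) = (0.5828·-0.2 − (-0.8416)·0.18)/1.424 = 0.025.
Then σ = (x₂ − x₁)/(z₂ − z₁) = (0.18 − -0.2)/1.424 = 0.267.
Precision τ = 1/σ² = 1/0.2668² = 14.1.

μ = 0.025, τ = 14.1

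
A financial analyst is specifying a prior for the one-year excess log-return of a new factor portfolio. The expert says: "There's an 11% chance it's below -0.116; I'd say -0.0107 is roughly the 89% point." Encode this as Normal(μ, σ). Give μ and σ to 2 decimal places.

μ = -0.06, σ = 0.04

The p-quantile of Normal(μ,σ) is μ + z_p·σ, with z_{0.11} = -1.227 and z_{0.89} = 1.227.
Eliminate σ: μ = (z₂·x₁ − z₁·x₂)/(z₂ − z₁) = (1.227·-0.116 − (-1.227)·-0.0107)/2.453 = -0.06.
Then σ = (x₂ − x₁)/(z₂ − z₁) = (-0.0107 − -0.116)/2.453 = 0.04.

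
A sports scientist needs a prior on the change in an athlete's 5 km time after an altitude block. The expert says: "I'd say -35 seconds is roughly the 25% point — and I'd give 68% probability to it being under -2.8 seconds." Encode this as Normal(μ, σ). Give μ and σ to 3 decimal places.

μ = -15.985, σ = 28.191

For Normal(μ,σ), the p-quantile is μ + z_p·σ. Here z_{0.25} = -0.6745, z_{0.68} = 0.4677.
So -35 = μ − 0.6745σ and -2.8 = μ + 0.4677σ.
Subtracting: σ = (-2.8 − -35)/(0.4677 − (-0.6745)) = 28.191.
Then μ = -35 − (-0.6745)·28.191 = -15.985.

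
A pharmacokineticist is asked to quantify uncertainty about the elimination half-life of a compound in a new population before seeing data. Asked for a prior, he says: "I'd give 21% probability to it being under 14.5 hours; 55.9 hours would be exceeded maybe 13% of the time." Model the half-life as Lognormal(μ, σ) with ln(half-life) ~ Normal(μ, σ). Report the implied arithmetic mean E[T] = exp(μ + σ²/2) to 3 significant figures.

E[T] ≈ 32.5 hours

If T ~ Lognormal(μ,σ) then ln T ~ Normal(μ,σ), so the p-quantile of ln T is μ + z_p·σ.
ln(14.5) = 2.674 and ln(55.9) = 4.024; z_{0.21} = -0.8064, z_{0.87} = 1.126.
σ = (4.024 − 2.674)/(1.126 − (-0.8064)) = 0.698.
μ = 2.674 − (-0.8064)·0.698 = 3.237.
E[T] = exp(μ + σ²/2) = exp(3.237 + 0.2437) = 32.5 hours.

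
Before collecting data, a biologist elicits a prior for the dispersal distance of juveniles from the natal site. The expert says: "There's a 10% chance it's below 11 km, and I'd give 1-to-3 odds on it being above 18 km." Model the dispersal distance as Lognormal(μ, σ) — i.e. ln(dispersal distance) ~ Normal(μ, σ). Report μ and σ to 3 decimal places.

If T ~ Lognormal(μ,σ) then ln T ~ Normal(μ,σ), so the p-quantile of ln T is μ + z_p·σ.
ln(11) = 2.398 and ln(18) = 2.89; z_{0.1} = -1.282, z_{0.75} = 0.6745.
σ = (2.89 − 2.398)/(0.6745 − (-1.282)) = 0.252.
μ = 2.398 − (-1.282)·0.252 = 2.721.

μ ≈ 2.721, σ ≈ 0.252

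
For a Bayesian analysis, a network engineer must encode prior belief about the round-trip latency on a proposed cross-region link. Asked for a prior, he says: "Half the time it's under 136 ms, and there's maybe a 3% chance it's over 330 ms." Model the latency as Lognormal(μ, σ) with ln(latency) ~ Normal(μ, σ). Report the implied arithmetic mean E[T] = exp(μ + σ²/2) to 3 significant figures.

If T ~ Lognormal(μ,σ) then ln T ~ Normal(μ,σ), so the p-quantile of ln T is μ + z_p·σ.
ln(136) = 4.913 and ln(330) = 5.799; z_{0.5} = 0, z_{0.97} = 1.881.
σ = (5.799 − 4.913)/(1.881 − (0)) = 0.471.
μ = 4.913 − (0)·0.471 = 4.913.
E[T] = exp(μ + σ²/2) = exp(4.913 + 0.1111) = 152 ms.

E[T] ≈ 152 ms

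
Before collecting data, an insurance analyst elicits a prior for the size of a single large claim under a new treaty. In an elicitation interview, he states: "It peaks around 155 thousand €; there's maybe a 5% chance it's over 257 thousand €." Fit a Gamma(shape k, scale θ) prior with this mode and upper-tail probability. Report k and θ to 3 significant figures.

k ≈ 11.9, θ ≈ 14.2

Gamma(k,θ) with k>1 has mode (k−1)θ, so θ = 155/(k−1).
Need P(X < 257) = 0.95 with θ tied to k this way. Start at k = 2, θ = 155: P(X<257) ≈ 0.494.
Too low — raise k to concentrate. Iterating converges to k ≈ 11.9.
Then θ = 155/(11.9−1) ≈ 14.2.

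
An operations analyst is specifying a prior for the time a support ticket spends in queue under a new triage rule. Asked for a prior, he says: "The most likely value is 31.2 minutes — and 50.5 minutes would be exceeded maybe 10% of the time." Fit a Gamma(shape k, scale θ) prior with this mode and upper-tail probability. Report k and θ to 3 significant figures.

k ≈ 9.11, θ ≈ 3.85

Gamma(k,θ) with k>1 has mode (k−1)θ, so θ = 31.2/(k−1).
Need P(X < 50.5) = 0.9 with θ tied to k this way. Start at k = 2, θ = 31.2: P(X<50.5) ≈ 0.481.
Too low — raise k to concentrate. Iterating converges to k ≈ 9.11.
Then θ = 31.2/(9.11−1) ≈ 3.85.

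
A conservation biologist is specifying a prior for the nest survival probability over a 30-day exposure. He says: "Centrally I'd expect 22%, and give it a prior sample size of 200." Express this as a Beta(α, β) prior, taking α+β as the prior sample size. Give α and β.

Under the effective-sample-size interpretation, Beta(α, β) has prior mean α/(α+β) and prior sample size α+β.
So α+β = 200 and α/(α+β) = 0.22, giving α = 0.22·200 = 44 and β = 200 − 44 = 156.

α = 44, β = 156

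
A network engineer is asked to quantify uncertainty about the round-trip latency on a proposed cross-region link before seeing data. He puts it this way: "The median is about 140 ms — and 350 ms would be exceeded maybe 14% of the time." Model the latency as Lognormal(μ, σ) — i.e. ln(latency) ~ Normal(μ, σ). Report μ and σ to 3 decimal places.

μ ≈ 4.942, σ ≈ 0.848

If T ~ Lognormal(μ,σ) then ln T ~ Normal(μ,σ), so the p-quantile of ln T is μ + z_p·σ.
ln(140) = 4.942 and ln(350) = 5.858; z_{0.5} = 0, z_{0.86} = 1.08.
σ = (5.858 − 4.942)/(1.08 − (0)) = 0.848.
μ = 4.942 − (0)·0.848 = 4.942.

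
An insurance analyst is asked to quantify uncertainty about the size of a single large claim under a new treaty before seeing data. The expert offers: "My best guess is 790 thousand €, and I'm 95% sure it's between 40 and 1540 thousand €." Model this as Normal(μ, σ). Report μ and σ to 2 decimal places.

μ = 790.00, σ = 382.66

A symmetric 95% interval runs μ ± z·σ with z = 1.96.
Half-width = 750, so σ = 750/1.96 = 382.66.
μ is the stated best guess, 790.00.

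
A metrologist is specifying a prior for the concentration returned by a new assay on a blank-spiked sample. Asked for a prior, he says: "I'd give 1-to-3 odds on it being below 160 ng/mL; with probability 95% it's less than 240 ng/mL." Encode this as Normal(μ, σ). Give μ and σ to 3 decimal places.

The p-quantile of Normal(μ,σ) is μ + z_p·σ, with z_{0.25} = -0.6745 and z_{0.95} = 1.645.
Eliminate σ: μ = (z₂·x₁ − z₁·x₂)/(z₂ − z₁) = (1.645·160 − (-0.6745)·240)/2.319 = 183.265.
Then σ = (x₂ − x₁)/(z₂ − z₁) = (240 − 160)/2.319 = 34.493.

μ = 183.265, σ = 34.493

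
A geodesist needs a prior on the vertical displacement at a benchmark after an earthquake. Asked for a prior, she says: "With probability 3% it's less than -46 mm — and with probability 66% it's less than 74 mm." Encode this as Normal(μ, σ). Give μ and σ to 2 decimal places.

μ = 52.42, σ = 52.33

The p-quantile of Normal(μ,σ) is μ + z_p·σ, with z_{0.03} = -1.881 and z_{0.66} = 0.4125.
Eliminate σ: μ = (z₂·x₁ − z₁·x₂)/(z₂ − z₁) = (0.4125·-46 − (-1.881)·74)/2.293 = 52.42.
Then σ = (x₂ − x₁)/(z₂ − z₁) = (74 − -46)/2.293 = 52.33.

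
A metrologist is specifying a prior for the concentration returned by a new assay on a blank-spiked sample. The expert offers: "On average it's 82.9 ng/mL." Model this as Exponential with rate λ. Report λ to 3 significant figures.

Exponential mean = 1/λ, so λ = 1/82.9 = 0.0121.

λ ≈ 0.0121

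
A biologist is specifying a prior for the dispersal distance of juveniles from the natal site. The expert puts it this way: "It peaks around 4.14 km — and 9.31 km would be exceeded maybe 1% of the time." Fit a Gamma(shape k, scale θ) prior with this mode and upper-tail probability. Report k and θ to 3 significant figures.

k ≈ 8.31, θ ≈ 0.566

Gamma(k,θ) with k>1 has mode (k−1)θ, so θ = 4.14/(k−1).
Need P(X < 9.31) = 0.99 with θ tied to k this way. Start at k = 2, θ = 4.14: P(X<9.31) ≈ 0.657.
Too low — raise k to concentrate. Iterating converges to k ≈ 8.31.
Then θ = 4.14/(8.31−1) ≈ 0.566.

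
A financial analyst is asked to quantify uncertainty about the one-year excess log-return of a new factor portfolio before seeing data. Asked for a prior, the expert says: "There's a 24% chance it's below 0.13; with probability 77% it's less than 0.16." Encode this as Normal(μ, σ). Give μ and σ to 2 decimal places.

μ = 0.14, σ = 0.02

The p-quantile of Normal(μ,σ) is μ + z_p·σ, with z_{0.24} = -0.7063 and z_{0.77} = 0.7388.
Eliminate σ: μ = (z₂·x₁ − z₁·x₂)/(z₂ − z₁) = (0.7388·0.13 − (-0.7063)·0.16)/1.445 = 0.14.
Then σ = (x₂ − x₁)/(z₂ − z₁) = (0.16 − 0.13)/1.445 = 0.02.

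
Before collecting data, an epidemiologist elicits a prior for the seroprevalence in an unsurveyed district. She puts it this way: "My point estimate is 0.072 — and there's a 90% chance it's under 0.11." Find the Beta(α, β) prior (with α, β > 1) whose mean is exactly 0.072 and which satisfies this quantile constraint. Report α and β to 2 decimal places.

With mean 0.072 fixed, write α = 0.072s, β = 0.928s where s = α+β.
Need P(θ < 0.11) = 0.9 under Beta(0.072s, 0.928s). Normal approximation: (q−m)/√(m(1−m)/s) ≈ z_{0.9} = 1.28, so s ≈ 0.072·0.928·(1.28)²/(0.11−0.072)² = 76.0.
At s = 76.0: P(θ<0.11) ≈ 0.893. Adjusting to match 0.9 gives s ≈ 82.20.
So α = 0.072·82.20 ≈ 5.92, β = 0.928·82.20 ≈ 76.28.

α ≈ 5.92, β ≈ 76.28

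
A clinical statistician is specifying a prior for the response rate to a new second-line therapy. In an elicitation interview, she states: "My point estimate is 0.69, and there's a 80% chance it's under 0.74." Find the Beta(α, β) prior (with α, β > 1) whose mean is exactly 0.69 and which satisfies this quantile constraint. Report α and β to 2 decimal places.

With mean 0.69 fixed, write α = 0.69s, β = 0.31s where s = α+β.
Need P(θ < 0.74) = 0.8 under Beta(0.69s, 0.31s). Normal approximation: (q−m)/√(m(1−m)/s) ≈ z_{0.8} = 0.842, so s ≈ 0.69·0.31·(0.842)²/(0.74−0.69)² = 60.6.
At s = 60.6: P(θ<0.74) ≈ 0.797. Adjusting to match 0.8 gives s ≈ 61.95.
So α = 0.69·61.95 ≈ 42.74, β = 0.31·61.95 ≈ 19.20.

α ≈ 42.74, β ≈ 19.20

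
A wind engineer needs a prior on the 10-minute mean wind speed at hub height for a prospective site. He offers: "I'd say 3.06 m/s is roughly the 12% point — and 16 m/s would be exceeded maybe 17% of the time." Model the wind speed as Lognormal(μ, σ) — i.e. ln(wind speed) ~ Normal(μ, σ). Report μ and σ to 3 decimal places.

If T ~ Lognormal(μ,σ) then ln T ~ Normal(μ,σ), so the p-quantile of ln T is μ + z_p·σ.
ln(3.06) = 1.118 and ln(16) = 2.773; z_{0.12} = -1.175, z_{0.83} = 0.9542.
σ = (2.773 − 1.118)/(0.9542 − (-1.175)) = 0.777.
μ = 1.118 − (-1.175)·0.777 = 2.031.

μ ≈ 2.031, σ ≈ 0.777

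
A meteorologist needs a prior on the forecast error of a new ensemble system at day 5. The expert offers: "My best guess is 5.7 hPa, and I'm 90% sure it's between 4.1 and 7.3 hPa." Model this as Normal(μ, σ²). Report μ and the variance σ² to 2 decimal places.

μ = 5.70, σ² = 0.95

A symmetric 90% interval runs μ ± z·σ with z = 1.645.
Half-width = 1.6, so σ = 1.6/1.645 = 0.973 and σ² = 0.95.
μ is the stated best guess, 5.70.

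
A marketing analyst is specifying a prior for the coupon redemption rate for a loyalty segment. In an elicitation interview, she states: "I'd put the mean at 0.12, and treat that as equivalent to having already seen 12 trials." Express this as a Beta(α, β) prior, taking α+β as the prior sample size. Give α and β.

α = 1.44, β = 10.56

Under the effective-sample-size interpretation, Beta(α, β) has prior mean α/(α+β) and prior sample size α+β.
So α+β = 12 and α/(α+β) = 0.12, giving α = 0.12·12 = 1.44 and β = 12 − 1.44 = 10.56.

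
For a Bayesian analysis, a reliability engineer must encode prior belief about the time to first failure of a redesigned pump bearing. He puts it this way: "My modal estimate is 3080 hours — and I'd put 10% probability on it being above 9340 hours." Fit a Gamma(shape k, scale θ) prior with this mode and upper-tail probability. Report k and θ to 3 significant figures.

Gamma(k,θ) with k>1 has mode (k−1)θ, so θ = 3080/(k−1).
Need P(X < 9340) = 0.9 with θ tied to k this way. Start at k = 2, θ = 3080: P(X<9340) ≈ 0.806.
Too low — raise k to concentrate. Iterating converges to k ≈ 2.54.
Then θ = 3080/(2.54−1) ≈ 2000.

k ≈ 2.54, θ ≈ 2000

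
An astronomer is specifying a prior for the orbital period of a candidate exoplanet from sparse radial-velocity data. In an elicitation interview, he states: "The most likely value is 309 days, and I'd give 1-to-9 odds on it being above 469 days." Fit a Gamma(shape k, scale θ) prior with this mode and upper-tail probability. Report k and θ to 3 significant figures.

Gamma(k,θ) with k>1 has mode (k−1)θ, so θ = 309/(k−1).
Need P(X < 469) = 0.9 with θ tied to k this way. Start at k = 2, θ = 309: P(X<469) ≈ 0.448.
Too low — raise k to concentrate. Iterating converges to k ≈ 11.7.
Then θ = 309/(11.7−1) ≈ 28.9.

k ≈ 11.7, θ ≈ 28.9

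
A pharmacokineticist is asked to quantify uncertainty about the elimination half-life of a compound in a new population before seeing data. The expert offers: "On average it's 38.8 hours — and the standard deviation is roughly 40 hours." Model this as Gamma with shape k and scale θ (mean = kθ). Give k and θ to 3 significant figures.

k ≈ 0.941, θ ≈ 41.2

For Gamma(k, scale θ): mean = kθ, variance = kθ², so CV = 1/√k.
CV = SD/mean = 40/38.8 = 1.031, hence k = 1/CV² = 0.941.
Then θ = mean/k = 38.8/0.941 = 41.2.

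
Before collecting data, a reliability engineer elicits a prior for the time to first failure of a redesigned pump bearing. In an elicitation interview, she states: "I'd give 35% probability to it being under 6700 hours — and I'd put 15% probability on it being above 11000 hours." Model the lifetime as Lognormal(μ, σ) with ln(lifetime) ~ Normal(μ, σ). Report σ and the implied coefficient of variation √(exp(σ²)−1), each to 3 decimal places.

σ ≈ 0.349, CV ≈ 0.360

If T ~ Lognormal(μ,σ) then ln T ~ Normal(μ,σ), so the p-quantile of ln T is μ + z_p·σ.
ln(6700) = 8.81 and ln(11000) = 9.306; z_{0.35} = -0.3853, z_{0.85} = 1.036.
σ = (9.306 − 8.81)/(1.036 − (-0.3853)) = 0.349.
μ = 8.81 − (-0.3853)·0.349 = 8.944.
CV = √(exp(σ²)−1) = √(exp(0.1216)−1) = 0.360.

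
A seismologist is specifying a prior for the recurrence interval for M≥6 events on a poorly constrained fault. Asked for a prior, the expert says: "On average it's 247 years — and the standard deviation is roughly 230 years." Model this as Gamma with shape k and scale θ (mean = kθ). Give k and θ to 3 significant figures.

For Gamma(k, scale θ): mean = kθ, variance = kθ², so CV = 1/√k.
CV = SD/mean = 230/247 = 0.9312, hence k = 1/CV² = 1.15.
Then θ = mean/k = 247/1.15 = 214.

k ≈ 1.15, θ ≈ 214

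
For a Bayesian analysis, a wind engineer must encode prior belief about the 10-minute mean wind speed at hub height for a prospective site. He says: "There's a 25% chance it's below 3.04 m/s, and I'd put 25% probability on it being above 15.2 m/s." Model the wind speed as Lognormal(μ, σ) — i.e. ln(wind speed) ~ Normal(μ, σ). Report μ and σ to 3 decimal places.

If T ~ Lognormal(μ,σ) then ln T ~ Normal(μ,σ), so the p-quantile of ln T is μ + z_p·σ.
ln(3.04) = 1.112 and ln(15.2) = 2.721; z_{0.25} = -0.6745, z_{0.75} = 0.6745.
σ = (2.721 − 1.112)/(0.6745 − (-0.6745)) = 1.193.
μ = 1.112 − (-0.6745)·1.193 = 1.917.

μ ≈ 1.917, σ ≈ 1.193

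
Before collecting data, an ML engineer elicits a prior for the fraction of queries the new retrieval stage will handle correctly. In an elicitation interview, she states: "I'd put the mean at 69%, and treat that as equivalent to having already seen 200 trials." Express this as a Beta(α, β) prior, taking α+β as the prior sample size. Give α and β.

Under the effective-sample-size interpretation, Beta(α, β) has prior mean α/(α+β) and prior sample size α+β.
So α+β = 200 and α/(α+β) = 0.69, giving α = 0.69·200 = 138 and β = 200 − 138 = 62.

α = 138, β = 62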